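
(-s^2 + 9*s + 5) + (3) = -s^2 + 9*s + 8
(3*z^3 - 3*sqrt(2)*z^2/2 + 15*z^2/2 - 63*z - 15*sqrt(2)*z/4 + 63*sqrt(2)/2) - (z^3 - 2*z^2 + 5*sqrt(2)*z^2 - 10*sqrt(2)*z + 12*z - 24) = 2*z^3 - 13*sqrt(2)*z^2/2 + 19*z^2/2 - 75*z + 25*sqrt(2)*z/4 + 24 + 63*sqrt(2)/2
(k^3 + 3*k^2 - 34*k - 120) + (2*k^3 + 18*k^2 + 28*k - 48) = 3*k^3 + 21*k^2 - 6*k - 168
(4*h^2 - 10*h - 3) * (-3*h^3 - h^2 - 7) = -12*h^5 + 26*h^4 + 19*h^3 - 25*h^2 + 70*h + 21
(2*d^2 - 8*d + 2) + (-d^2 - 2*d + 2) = d^2 - 10*d + 4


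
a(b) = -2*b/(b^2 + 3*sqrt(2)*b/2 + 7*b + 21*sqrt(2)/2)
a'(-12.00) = 0.11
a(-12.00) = 0.49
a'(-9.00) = 0.70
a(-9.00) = 1.31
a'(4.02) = 0.00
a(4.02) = -0.12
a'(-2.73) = -2.19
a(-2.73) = -2.10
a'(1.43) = -0.03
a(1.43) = -0.10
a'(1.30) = -0.03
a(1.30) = -0.09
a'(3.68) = 0.00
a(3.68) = -0.12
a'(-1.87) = -13.66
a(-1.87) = 2.90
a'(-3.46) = -0.26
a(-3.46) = -1.46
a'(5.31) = 0.00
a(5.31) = -0.12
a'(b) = -2*b*(-2*b - 7 - 3*sqrt(2)/2)/(b^2 + 3*sqrt(2)*b/2 + 7*b + 21*sqrt(2)/2)^2 - 2/(b^2 + 3*sqrt(2)*b/2 + 7*b + 21*sqrt(2)/2)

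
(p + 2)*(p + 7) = p^2 + 9*p + 14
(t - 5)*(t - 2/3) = t^2 - 17*t/3 + 10/3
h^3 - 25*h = h*(h - 5)*(h + 5)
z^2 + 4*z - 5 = (z - 1)*(z + 5)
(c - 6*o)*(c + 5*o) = c^2 - c*o - 30*o^2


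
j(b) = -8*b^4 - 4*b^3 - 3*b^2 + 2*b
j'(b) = -32*b^3 - 12*b^2 - 6*b + 2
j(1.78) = -108.81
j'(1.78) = -227.17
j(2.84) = -630.57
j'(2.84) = -844.83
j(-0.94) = -7.45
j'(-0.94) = 23.62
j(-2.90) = -499.30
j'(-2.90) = 698.93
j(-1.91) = -93.36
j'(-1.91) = 192.65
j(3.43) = -1297.15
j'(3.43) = -1451.07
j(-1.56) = -42.61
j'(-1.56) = 103.64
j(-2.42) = -240.10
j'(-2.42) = 399.76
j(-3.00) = -573.00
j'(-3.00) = 776.00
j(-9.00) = -49833.00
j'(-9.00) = 22412.00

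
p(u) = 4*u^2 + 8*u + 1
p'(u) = 8*u + 8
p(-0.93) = -2.98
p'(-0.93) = 0.56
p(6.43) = 217.82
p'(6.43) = 59.44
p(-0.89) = -2.95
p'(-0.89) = 0.88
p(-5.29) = 70.62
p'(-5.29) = -34.32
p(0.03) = 1.24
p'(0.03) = 8.24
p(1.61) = 24.25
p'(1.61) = 20.88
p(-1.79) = -0.50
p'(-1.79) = -6.32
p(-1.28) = -2.69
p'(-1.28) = -2.24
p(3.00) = 61.00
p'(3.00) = 32.00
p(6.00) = 193.00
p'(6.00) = 56.00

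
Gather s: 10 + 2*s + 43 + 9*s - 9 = 11*s + 44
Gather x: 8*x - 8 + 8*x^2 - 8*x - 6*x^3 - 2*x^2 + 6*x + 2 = -6*x^3 + 6*x^2 + 6*x - 6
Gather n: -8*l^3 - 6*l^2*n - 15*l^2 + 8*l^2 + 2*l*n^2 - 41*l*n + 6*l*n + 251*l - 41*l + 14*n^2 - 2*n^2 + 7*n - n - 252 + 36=-8*l^3 - 7*l^2 + 210*l + n^2*(2*l + 12) + n*(-6*l^2 - 35*l + 6) - 216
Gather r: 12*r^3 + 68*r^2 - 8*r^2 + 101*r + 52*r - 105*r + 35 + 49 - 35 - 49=12*r^3 + 60*r^2 + 48*r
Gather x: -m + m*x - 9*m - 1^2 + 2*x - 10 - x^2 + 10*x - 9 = -10*m - x^2 + x*(m + 12) - 20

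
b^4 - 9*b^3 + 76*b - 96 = (b - 8)*(b - 2)^2*(b + 3)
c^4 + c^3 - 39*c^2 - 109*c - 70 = (c - 7)*(c + 1)*(c + 2)*(c + 5)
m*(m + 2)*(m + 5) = m^3 + 7*m^2 + 10*m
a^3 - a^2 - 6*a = a*(a - 3)*(a + 2)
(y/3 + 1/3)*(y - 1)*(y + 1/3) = y^3/3 + y^2/9 - y/3 - 1/9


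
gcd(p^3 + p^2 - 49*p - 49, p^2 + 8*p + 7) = p^2 + 8*p + 7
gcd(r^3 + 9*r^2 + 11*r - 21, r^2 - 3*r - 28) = 1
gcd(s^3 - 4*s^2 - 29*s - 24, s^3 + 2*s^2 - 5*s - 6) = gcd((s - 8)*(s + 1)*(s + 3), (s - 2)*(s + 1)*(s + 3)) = s^2 + 4*s + 3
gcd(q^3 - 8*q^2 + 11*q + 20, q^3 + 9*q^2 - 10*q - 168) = q - 4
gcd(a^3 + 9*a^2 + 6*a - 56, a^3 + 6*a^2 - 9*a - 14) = a^2 + 5*a - 14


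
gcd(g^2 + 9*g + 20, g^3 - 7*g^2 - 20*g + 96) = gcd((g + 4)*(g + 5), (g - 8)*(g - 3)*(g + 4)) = g + 4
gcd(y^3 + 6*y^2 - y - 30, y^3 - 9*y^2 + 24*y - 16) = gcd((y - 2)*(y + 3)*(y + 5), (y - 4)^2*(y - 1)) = 1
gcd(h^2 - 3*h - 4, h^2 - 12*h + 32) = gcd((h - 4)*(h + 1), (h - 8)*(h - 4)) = h - 4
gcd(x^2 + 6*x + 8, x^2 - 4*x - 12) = x + 2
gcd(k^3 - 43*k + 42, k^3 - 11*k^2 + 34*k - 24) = k^2 - 7*k + 6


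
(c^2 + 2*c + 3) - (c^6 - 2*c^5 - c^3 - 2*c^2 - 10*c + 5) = -c^6 + 2*c^5 + c^3 + 3*c^2 + 12*c - 2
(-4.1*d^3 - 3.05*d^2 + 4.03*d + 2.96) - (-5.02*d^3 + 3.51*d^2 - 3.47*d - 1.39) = 0.92*d^3 - 6.56*d^2 + 7.5*d + 4.35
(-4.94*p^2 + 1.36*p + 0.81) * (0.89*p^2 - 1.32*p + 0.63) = -4.3966*p^4 + 7.7312*p^3 - 4.1865*p^2 - 0.2124*p + 0.5103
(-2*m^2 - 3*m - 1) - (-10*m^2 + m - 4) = 8*m^2 - 4*m + 3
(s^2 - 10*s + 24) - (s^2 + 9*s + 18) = 6 - 19*s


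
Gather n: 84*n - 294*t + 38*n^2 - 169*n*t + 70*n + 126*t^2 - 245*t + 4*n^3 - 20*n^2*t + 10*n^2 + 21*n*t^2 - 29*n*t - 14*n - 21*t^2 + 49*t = 4*n^3 + n^2*(48 - 20*t) + n*(21*t^2 - 198*t + 140) + 105*t^2 - 490*t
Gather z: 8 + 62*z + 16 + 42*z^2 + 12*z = 42*z^2 + 74*z + 24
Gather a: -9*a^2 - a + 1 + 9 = -9*a^2 - a + 10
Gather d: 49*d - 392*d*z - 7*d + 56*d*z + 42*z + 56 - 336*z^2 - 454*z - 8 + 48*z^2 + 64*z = d*(42 - 336*z) - 288*z^2 - 348*z + 48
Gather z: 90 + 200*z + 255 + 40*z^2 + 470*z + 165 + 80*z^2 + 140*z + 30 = 120*z^2 + 810*z + 540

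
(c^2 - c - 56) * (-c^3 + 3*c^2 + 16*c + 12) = -c^5 + 4*c^4 + 69*c^3 - 172*c^2 - 908*c - 672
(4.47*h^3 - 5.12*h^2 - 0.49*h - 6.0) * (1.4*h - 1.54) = 6.258*h^4 - 14.0518*h^3 + 7.1988*h^2 - 7.6454*h + 9.24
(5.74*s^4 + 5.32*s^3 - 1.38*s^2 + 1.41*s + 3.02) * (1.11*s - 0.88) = 6.3714*s^5 + 0.854*s^4 - 6.2134*s^3 + 2.7795*s^2 + 2.1114*s - 2.6576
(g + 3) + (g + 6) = 2*g + 9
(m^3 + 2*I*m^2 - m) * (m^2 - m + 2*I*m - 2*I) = m^5 - m^4 + 4*I*m^4 - 5*m^3 - 4*I*m^3 + 5*m^2 - 2*I*m^2 + 2*I*m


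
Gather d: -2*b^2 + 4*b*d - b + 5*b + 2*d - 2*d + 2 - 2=-2*b^2 + 4*b*d + 4*b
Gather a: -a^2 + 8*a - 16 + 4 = -a^2 + 8*a - 12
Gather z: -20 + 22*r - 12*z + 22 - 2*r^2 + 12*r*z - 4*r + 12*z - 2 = -2*r^2 + 12*r*z + 18*r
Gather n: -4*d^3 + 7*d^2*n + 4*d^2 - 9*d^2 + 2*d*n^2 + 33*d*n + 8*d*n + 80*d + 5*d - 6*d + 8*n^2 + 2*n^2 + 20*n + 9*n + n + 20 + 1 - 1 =-4*d^3 - 5*d^2 + 79*d + n^2*(2*d + 10) + n*(7*d^2 + 41*d + 30) + 20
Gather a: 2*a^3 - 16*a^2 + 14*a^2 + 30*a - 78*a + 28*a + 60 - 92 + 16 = 2*a^3 - 2*a^2 - 20*a - 16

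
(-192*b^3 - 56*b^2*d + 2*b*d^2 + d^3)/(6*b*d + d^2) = -32*b^2/d - 4*b + d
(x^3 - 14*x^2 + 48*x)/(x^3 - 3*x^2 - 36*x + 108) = x*(x - 8)/(x^2 + 3*x - 18)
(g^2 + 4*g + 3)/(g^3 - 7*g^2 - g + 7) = (g + 3)/(g^2 - 8*g + 7)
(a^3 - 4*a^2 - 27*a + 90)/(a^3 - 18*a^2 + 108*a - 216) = (a^2 + 2*a - 15)/(a^2 - 12*a + 36)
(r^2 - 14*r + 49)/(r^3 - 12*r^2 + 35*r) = (r - 7)/(r*(r - 5))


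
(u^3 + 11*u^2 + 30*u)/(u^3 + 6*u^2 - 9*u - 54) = u*(u + 5)/(u^2 - 9)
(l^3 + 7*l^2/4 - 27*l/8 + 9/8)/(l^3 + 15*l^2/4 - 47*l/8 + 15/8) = (l + 3)/(l + 5)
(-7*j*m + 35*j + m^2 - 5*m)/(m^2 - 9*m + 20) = (-7*j + m)/(m - 4)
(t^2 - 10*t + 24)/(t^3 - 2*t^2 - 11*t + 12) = (t - 6)/(t^2 + 2*t - 3)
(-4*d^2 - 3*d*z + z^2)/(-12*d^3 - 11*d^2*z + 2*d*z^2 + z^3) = (-4*d + z)/(-12*d^2 + d*z + z^2)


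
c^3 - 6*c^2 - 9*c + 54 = (c - 6)*(c - 3)*(c + 3)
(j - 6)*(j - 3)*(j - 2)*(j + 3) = j^4 - 8*j^3 + 3*j^2 + 72*j - 108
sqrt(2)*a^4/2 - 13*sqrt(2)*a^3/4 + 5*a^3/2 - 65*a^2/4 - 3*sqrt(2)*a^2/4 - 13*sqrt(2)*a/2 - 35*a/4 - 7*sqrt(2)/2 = (a - 7)*(a + 1/2)*(a + 2*sqrt(2))*(sqrt(2)*a/2 + 1/2)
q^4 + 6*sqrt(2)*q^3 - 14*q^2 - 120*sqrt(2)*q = q*(q - 3*sqrt(2))*(q + 4*sqrt(2))*(q + 5*sqrt(2))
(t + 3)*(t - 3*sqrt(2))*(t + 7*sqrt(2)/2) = t^3 + sqrt(2)*t^2/2 + 3*t^2 - 21*t + 3*sqrt(2)*t/2 - 63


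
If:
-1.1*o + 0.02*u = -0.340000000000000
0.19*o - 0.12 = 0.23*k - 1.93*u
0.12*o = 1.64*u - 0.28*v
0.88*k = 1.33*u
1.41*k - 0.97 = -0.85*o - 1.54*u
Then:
No Solution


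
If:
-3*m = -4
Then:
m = 4/3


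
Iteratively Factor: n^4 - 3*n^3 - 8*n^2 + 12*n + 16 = (n - 2)*(n^3 - n^2 - 10*n - 8) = (n - 2)*(n + 2)*(n^2 - 3*n - 4) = (n - 4)*(n - 2)*(n + 2)*(n + 1)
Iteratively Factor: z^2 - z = (z)*(z - 1)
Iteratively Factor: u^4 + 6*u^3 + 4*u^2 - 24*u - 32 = (u - 2)*(u^3 + 8*u^2 + 20*u + 16) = (u - 2)*(u + 4)*(u^2 + 4*u + 4) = (u - 2)*(u + 2)*(u + 4)*(u + 2)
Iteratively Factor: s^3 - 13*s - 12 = (s - 4)*(s^2 + 4*s + 3) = (s - 4)*(s + 3)*(s + 1)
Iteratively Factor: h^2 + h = (h + 1)*(h)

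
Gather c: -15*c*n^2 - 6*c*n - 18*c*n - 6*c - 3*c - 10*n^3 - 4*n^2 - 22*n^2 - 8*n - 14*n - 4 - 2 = c*(-15*n^2 - 24*n - 9) - 10*n^3 - 26*n^2 - 22*n - 6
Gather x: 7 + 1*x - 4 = x + 3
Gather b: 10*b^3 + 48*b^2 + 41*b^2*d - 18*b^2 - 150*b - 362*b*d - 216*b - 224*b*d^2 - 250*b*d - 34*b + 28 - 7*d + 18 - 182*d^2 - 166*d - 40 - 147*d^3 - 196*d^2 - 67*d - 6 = 10*b^3 + b^2*(41*d + 30) + b*(-224*d^2 - 612*d - 400) - 147*d^3 - 378*d^2 - 240*d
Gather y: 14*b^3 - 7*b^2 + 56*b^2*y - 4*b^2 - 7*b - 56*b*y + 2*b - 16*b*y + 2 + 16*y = 14*b^3 - 11*b^2 - 5*b + y*(56*b^2 - 72*b + 16) + 2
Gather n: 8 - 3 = 5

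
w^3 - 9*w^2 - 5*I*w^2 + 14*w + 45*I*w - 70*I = (w - 7)*(w - 2)*(w - 5*I)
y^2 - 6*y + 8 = (y - 4)*(y - 2)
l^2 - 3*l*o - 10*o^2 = (l - 5*o)*(l + 2*o)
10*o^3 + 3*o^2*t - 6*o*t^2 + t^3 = (-5*o + t)*(-2*o + t)*(o + t)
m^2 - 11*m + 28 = (m - 7)*(m - 4)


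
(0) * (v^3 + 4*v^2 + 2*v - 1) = 0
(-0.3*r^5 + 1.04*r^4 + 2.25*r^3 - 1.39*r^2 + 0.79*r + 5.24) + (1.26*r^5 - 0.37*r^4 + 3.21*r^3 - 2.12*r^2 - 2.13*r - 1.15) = 0.96*r^5 + 0.67*r^4 + 5.46*r^3 - 3.51*r^2 - 1.34*r + 4.09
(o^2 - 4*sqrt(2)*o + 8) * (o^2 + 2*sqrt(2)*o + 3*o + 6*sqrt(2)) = o^4 - 2*sqrt(2)*o^3 + 3*o^3 - 6*sqrt(2)*o^2 - 8*o^2 - 24*o + 16*sqrt(2)*o + 48*sqrt(2)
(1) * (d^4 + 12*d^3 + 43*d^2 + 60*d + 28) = d^4 + 12*d^3 + 43*d^2 + 60*d + 28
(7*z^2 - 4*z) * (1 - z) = -7*z^3 + 11*z^2 - 4*z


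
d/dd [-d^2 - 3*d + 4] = -2*d - 3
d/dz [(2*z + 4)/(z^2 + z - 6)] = 2*(z^2 + z - (z + 2)*(2*z + 1) - 6)/(z^2 + z - 6)^2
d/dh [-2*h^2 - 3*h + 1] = -4*h - 3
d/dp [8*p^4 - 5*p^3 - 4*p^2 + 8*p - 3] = 32*p^3 - 15*p^2 - 8*p + 8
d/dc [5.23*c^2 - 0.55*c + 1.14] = 10.46*c - 0.55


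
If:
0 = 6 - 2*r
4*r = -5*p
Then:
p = -12/5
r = 3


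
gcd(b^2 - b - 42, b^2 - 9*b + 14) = b - 7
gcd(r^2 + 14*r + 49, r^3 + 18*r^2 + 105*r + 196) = r^2 + 14*r + 49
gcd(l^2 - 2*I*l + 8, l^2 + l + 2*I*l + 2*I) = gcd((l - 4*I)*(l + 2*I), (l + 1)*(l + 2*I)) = l + 2*I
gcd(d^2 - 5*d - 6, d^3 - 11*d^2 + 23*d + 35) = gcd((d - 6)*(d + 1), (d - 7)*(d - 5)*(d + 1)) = d + 1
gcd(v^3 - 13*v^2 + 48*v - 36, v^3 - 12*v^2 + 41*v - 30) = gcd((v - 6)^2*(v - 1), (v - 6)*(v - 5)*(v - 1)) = v^2 - 7*v + 6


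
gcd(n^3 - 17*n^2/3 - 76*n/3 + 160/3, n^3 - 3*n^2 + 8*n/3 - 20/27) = n - 5/3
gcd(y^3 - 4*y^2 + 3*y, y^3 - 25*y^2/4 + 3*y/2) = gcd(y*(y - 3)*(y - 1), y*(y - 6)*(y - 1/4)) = y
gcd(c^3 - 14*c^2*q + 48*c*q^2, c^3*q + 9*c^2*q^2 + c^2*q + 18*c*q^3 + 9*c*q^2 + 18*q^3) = 1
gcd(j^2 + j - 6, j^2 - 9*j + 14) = j - 2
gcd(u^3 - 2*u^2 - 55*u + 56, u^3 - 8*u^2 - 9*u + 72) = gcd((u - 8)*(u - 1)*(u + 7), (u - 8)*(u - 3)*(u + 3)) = u - 8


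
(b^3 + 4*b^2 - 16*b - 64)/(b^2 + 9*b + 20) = (b^2 - 16)/(b + 5)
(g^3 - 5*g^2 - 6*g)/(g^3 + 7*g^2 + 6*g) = (g - 6)/(g + 6)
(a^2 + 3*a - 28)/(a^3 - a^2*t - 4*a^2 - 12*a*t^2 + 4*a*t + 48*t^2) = (-a - 7)/(-a^2 + a*t + 12*t^2)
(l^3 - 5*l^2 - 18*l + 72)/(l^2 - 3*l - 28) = (l^2 - 9*l + 18)/(l - 7)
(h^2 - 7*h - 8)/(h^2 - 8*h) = (h + 1)/h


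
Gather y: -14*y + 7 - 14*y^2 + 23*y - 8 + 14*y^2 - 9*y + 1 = 0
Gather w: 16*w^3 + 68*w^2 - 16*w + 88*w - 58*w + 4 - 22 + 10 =16*w^3 + 68*w^2 + 14*w - 8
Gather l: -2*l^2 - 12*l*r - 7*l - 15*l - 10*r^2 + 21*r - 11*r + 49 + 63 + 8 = -2*l^2 + l*(-12*r - 22) - 10*r^2 + 10*r + 120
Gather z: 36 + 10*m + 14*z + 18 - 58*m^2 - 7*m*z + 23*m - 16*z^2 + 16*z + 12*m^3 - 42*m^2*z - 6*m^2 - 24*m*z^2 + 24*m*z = 12*m^3 - 64*m^2 + 33*m + z^2*(-24*m - 16) + z*(-42*m^2 + 17*m + 30) + 54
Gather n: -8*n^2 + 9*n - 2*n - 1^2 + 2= -8*n^2 + 7*n + 1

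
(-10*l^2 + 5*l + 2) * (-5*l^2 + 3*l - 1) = 50*l^4 - 55*l^3 + 15*l^2 + l - 2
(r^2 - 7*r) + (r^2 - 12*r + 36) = 2*r^2 - 19*r + 36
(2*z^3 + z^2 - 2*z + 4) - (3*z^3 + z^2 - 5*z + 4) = -z^3 + 3*z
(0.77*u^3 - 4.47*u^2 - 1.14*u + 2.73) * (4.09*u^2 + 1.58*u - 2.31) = 3.1493*u^5 - 17.0657*u^4 - 13.5039*u^3 + 19.6902*u^2 + 6.9468*u - 6.3063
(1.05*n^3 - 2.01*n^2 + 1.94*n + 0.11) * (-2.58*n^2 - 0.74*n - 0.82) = -2.709*n^5 + 4.4088*n^4 - 4.3788*n^3 - 0.0712000000000004*n^2 - 1.6722*n - 0.0902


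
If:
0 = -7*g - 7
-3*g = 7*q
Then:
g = -1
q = 3/7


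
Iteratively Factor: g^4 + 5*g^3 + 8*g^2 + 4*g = (g + 2)*(g^3 + 3*g^2 + 2*g) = g*(g + 2)*(g^2 + 3*g + 2) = g*(g + 2)^2*(g + 1)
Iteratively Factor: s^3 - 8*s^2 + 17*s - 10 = (s - 2)*(s^2 - 6*s + 5) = (s - 5)*(s - 2)*(s - 1)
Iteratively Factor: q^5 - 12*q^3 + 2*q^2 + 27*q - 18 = (q + 2)*(q^4 - 2*q^3 - 8*q^2 + 18*q - 9) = (q - 1)*(q + 2)*(q^3 - q^2 - 9*q + 9) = (q - 3)*(q - 1)*(q + 2)*(q^2 + 2*q - 3) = (q - 3)*(q - 1)*(q + 2)*(q + 3)*(q - 1)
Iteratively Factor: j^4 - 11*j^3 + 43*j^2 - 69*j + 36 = (j - 3)*(j^3 - 8*j^2 + 19*j - 12) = (j - 3)*(j - 1)*(j^2 - 7*j + 12) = (j - 4)*(j - 3)*(j - 1)*(j - 3)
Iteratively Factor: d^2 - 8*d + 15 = (d - 5)*(d - 3)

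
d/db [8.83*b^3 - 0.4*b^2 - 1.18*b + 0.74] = 26.49*b^2 - 0.8*b - 1.18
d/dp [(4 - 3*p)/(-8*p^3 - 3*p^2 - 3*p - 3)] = 3*(-16*p^3 + 29*p^2 + 8*p + 7)/(64*p^6 + 48*p^5 + 57*p^4 + 66*p^3 + 27*p^2 + 18*p + 9)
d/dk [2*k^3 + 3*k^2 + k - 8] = 6*k^2 + 6*k + 1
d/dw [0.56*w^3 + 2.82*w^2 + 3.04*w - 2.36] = 1.68*w^2 + 5.64*w + 3.04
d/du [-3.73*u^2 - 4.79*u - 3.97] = -7.46*u - 4.79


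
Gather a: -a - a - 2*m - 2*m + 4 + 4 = -2*a - 4*m + 8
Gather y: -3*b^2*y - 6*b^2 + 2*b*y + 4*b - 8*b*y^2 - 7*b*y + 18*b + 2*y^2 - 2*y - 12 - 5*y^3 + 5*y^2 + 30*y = -6*b^2 + 22*b - 5*y^3 + y^2*(7 - 8*b) + y*(-3*b^2 - 5*b + 28) - 12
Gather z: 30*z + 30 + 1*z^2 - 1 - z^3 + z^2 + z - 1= -z^3 + 2*z^2 + 31*z + 28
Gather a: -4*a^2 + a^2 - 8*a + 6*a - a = -3*a^2 - 3*a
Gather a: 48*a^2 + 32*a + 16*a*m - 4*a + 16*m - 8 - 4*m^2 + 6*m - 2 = 48*a^2 + a*(16*m + 28) - 4*m^2 + 22*m - 10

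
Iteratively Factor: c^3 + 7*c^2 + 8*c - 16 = (c + 4)*(c^2 + 3*c - 4) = (c + 4)^2*(c - 1)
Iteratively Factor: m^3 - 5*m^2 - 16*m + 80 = (m - 4)*(m^2 - m - 20) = (m - 5)*(m - 4)*(m + 4)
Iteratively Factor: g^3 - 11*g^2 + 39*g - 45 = (g - 5)*(g^2 - 6*g + 9) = (g - 5)*(g - 3)*(g - 3)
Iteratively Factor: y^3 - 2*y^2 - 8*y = (y + 2)*(y^2 - 4*y) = (y - 4)*(y + 2)*(y)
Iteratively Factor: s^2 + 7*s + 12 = (s + 3)*(s + 4)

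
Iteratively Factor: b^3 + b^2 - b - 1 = (b + 1)*(b^2 - 1) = (b - 1)*(b + 1)*(b + 1)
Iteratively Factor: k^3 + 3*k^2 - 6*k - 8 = (k + 1)*(k^2 + 2*k - 8) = (k - 2)*(k + 1)*(k + 4)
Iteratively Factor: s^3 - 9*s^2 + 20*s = (s)*(s^2 - 9*s + 20) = s*(s - 5)*(s - 4)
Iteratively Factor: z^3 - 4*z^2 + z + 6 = (z - 2)*(z^2 - 2*z - 3) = (z - 2)*(z + 1)*(z - 3)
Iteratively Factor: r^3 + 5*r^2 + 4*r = (r + 1)*(r^2 + 4*r) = r*(r + 1)*(r + 4)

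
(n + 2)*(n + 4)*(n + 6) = n^3 + 12*n^2 + 44*n + 48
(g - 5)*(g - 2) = g^2 - 7*g + 10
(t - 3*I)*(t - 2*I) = t^2 - 5*I*t - 6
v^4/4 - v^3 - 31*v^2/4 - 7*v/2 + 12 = (v/4 + 1/2)*(v - 8)*(v - 1)*(v + 3)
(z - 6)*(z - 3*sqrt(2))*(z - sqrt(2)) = z^3 - 6*z^2 - 4*sqrt(2)*z^2 + 6*z + 24*sqrt(2)*z - 36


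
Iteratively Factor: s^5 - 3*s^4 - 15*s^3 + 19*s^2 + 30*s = (s + 3)*(s^4 - 6*s^3 + 3*s^2 + 10*s) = (s + 1)*(s + 3)*(s^3 - 7*s^2 + 10*s) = s*(s + 1)*(s + 3)*(s^2 - 7*s + 10) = s*(s - 2)*(s + 1)*(s + 3)*(s - 5)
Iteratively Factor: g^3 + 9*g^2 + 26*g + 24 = (g + 2)*(g^2 + 7*g + 12) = (g + 2)*(g + 4)*(g + 3)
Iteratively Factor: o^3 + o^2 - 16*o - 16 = (o - 4)*(o^2 + 5*o + 4) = (o - 4)*(o + 1)*(o + 4)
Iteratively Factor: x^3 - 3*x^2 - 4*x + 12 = (x + 2)*(x^2 - 5*x + 6) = (x - 2)*(x + 2)*(x - 3)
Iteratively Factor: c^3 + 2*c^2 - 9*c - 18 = (c + 3)*(c^2 - c - 6) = (c + 2)*(c + 3)*(c - 3)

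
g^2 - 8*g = g*(g - 8)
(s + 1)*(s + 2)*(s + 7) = s^3 + 10*s^2 + 23*s + 14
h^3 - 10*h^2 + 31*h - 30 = (h - 5)*(h - 3)*(h - 2)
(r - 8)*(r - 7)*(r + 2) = r^3 - 13*r^2 + 26*r + 112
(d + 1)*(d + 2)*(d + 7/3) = d^3 + 16*d^2/3 + 9*d + 14/3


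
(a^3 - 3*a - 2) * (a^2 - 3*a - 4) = a^5 - 3*a^4 - 7*a^3 + 7*a^2 + 18*a + 8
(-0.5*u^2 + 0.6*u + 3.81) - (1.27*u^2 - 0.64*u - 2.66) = -1.77*u^2 + 1.24*u + 6.47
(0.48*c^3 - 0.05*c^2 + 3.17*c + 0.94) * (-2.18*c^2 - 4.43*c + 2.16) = -1.0464*c^5 - 2.0174*c^4 - 5.6523*c^3 - 16.2003*c^2 + 2.683*c + 2.0304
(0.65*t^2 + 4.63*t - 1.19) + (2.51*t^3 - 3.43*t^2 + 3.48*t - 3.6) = 2.51*t^3 - 2.78*t^2 + 8.11*t - 4.79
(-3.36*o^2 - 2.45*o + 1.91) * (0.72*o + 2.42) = -2.4192*o^3 - 9.8952*o^2 - 4.5538*o + 4.6222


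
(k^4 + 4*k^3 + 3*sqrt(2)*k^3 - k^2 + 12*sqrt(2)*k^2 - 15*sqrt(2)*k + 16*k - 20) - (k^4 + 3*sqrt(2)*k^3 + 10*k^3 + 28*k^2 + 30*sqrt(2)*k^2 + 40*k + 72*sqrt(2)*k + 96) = -6*k^3 - 29*k^2 - 18*sqrt(2)*k^2 - 87*sqrt(2)*k - 24*k - 116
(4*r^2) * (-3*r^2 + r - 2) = -12*r^4 + 4*r^3 - 8*r^2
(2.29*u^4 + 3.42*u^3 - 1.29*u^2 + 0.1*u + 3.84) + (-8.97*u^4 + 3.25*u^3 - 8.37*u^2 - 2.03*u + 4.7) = -6.68*u^4 + 6.67*u^3 - 9.66*u^2 - 1.93*u + 8.54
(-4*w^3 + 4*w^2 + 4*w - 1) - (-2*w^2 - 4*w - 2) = -4*w^3 + 6*w^2 + 8*w + 1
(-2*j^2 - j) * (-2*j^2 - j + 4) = 4*j^4 + 4*j^3 - 7*j^2 - 4*j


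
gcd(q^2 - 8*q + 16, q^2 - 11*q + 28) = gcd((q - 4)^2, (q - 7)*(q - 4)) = q - 4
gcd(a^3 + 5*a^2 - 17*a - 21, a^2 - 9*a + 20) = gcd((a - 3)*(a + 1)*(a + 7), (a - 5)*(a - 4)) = 1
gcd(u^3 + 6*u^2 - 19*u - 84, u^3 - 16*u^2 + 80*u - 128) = u - 4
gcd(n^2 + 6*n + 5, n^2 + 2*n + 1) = n + 1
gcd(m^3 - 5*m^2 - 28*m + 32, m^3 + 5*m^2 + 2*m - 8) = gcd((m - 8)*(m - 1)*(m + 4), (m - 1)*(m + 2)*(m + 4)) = m^2 + 3*m - 4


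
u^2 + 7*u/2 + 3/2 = (u + 1/2)*(u + 3)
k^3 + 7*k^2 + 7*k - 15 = (k - 1)*(k + 3)*(k + 5)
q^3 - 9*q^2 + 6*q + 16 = (q - 8)*(q - 2)*(q + 1)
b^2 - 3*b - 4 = (b - 4)*(b + 1)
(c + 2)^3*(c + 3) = c^4 + 9*c^3 + 30*c^2 + 44*c + 24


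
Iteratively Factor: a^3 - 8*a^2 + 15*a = (a - 3)*(a^2 - 5*a) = (a - 5)*(a - 3)*(a)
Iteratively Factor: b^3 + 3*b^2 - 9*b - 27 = (b + 3)*(b^2 - 9) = (b - 3)*(b + 3)*(b + 3)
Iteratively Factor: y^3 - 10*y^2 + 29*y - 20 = (y - 5)*(y^2 - 5*y + 4) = (y - 5)*(y - 4)*(y - 1)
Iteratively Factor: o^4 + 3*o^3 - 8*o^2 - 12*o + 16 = (o + 2)*(o^3 + o^2 - 10*o + 8) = (o - 2)*(o + 2)*(o^2 + 3*o - 4) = (o - 2)*(o - 1)*(o + 2)*(o + 4)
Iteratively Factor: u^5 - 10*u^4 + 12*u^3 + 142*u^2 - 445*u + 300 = (u - 5)*(u^4 - 5*u^3 - 13*u^2 + 77*u - 60) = (u - 5)^2*(u^3 - 13*u + 12) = (u - 5)^2*(u - 1)*(u^2 + u - 12) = (u - 5)^2*(u - 3)*(u - 1)*(u + 4)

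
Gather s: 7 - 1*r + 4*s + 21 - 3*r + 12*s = -4*r + 16*s + 28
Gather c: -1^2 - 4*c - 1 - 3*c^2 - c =-3*c^2 - 5*c - 2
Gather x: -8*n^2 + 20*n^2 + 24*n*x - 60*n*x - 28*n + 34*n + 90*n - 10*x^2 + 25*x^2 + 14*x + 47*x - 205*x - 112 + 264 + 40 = 12*n^2 + 96*n + 15*x^2 + x*(-36*n - 144) + 192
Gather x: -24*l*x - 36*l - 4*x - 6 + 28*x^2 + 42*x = -36*l + 28*x^2 + x*(38 - 24*l) - 6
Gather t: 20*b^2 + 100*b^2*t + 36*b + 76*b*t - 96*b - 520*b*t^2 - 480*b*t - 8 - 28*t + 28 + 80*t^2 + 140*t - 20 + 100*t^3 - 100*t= 20*b^2 - 60*b + 100*t^3 + t^2*(80 - 520*b) + t*(100*b^2 - 404*b + 12)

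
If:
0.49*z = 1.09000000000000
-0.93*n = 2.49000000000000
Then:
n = -2.68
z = 2.22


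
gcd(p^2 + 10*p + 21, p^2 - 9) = p + 3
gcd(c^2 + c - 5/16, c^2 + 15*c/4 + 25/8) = c + 5/4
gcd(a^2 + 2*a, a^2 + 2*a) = a^2 + 2*a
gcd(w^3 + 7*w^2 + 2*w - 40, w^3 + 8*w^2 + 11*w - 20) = w^2 + 9*w + 20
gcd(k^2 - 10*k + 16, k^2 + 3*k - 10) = k - 2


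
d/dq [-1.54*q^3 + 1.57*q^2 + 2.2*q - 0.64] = -4.62*q^2 + 3.14*q + 2.2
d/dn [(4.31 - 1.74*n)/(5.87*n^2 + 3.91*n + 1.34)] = (10.2138*n^2 - 50.5994*n - 19.1837)/(34.4569*n^4 + 45.9034*n^3 + 31.0197*n^2 + 10.4788*n + 1.7956)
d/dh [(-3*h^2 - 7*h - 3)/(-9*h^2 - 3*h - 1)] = 2*(-27*h^2 - 24*h - 1)/(81*h^4 + 54*h^3 + 27*h^2 + 6*h + 1)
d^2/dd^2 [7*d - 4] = 0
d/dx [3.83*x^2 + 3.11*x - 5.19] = 7.66*x + 3.11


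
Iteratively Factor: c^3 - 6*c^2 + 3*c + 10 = (c - 2)*(c^2 - 4*c - 5) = (c - 2)*(c + 1)*(c - 5)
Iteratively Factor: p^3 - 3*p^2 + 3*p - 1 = (p - 1)*(p^2 - 2*p + 1) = (p - 1)^2*(p - 1)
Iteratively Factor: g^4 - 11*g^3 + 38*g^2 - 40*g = (g - 4)*(g^3 - 7*g^2 + 10*g) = (g - 5)*(g - 4)*(g^2 - 2*g) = (g - 5)*(g - 4)*(g - 2)*(g)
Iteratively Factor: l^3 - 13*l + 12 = (l + 4)*(l^2 - 4*l + 3) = (l - 3)*(l + 4)*(l - 1)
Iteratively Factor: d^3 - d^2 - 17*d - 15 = (d - 5)*(d^2 + 4*d + 3) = (d - 5)*(d + 3)*(d + 1)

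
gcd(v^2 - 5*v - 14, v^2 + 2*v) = v + 2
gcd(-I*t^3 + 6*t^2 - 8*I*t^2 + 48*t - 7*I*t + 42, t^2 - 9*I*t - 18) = 1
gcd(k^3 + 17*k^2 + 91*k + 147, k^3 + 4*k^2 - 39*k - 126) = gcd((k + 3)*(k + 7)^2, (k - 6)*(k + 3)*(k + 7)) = k^2 + 10*k + 21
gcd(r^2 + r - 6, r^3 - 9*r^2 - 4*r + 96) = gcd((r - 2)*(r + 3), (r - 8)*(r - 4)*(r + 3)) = r + 3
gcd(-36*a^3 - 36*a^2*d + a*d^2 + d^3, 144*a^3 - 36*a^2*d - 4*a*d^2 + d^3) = 36*a^2 - d^2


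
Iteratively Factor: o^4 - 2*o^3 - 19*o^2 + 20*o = (o + 4)*(o^3 - 6*o^2 + 5*o) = o*(o + 4)*(o^2 - 6*o + 5) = o*(o - 1)*(o + 4)*(o - 5)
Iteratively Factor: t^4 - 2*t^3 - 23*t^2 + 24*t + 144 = (t + 3)*(t^3 - 5*t^2 - 8*t + 48) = (t - 4)*(t + 3)*(t^2 - t - 12) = (t - 4)^2*(t + 3)*(t + 3)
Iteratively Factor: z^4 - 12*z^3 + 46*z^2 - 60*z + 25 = (z - 5)*(z^3 - 7*z^2 + 11*z - 5) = (z - 5)^2*(z^2 - 2*z + 1) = (z - 5)^2*(z - 1)*(z - 1)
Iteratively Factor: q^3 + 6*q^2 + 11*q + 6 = (q + 3)*(q^2 + 3*q + 2) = (q + 2)*(q + 3)*(q + 1)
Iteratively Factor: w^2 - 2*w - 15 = (w - 5)*(w + 3)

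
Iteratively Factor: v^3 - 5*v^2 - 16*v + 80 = (v + 4)*(v^2 - 9*v + 20) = (v - 4)*(v + 4)*(v - 5)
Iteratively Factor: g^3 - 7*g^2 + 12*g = (g - 3)*(g^2 - 4*g) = g*(g - 3)*(g - 4)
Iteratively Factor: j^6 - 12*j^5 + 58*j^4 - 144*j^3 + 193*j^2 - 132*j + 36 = (j - 1)*(j^5 - 11*j^4 + 47*j^3 - 97*j^2 + 96*j - 36) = (j - 1)^2*(j^4 - 10*j^3 + 37*j^2 - 60*j + 36) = (j - 3)*(j - 1)^2*(j^3 - 7*j^2 + 16*j - 12) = (j - 3)^2*(j - 1)^2*(j^2 - 4*j + 4) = (j - 3)^2*(j - 2)*(j - 1)^2*(j - 2)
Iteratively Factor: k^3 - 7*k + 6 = (k - 1)*(k^2 + k - 6) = (k - 2)*(k - 1)*(k + 3)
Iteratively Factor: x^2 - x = (x - 1)*(x)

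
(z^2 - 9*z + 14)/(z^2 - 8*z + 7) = (z - 2)/(z - 1)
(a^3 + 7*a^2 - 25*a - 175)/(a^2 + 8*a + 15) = (a^2 + 2*a - 35)/(a + 3)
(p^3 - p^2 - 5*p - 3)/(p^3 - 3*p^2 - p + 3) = (p + 1)/(p - 1)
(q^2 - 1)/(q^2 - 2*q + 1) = (q + 1)/(q - 1)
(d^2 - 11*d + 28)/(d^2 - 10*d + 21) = (d - 4)/(d - 3)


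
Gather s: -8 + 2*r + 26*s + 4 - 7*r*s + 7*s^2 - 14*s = 2*r + 7*s^2 + s*(12 - 7*r) - 4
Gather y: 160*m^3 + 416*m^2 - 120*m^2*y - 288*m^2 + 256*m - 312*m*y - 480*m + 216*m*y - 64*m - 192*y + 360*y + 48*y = 160*m^3 + 128*m^2 - 288*m + y*(-120*m^2 - 96*m + 216)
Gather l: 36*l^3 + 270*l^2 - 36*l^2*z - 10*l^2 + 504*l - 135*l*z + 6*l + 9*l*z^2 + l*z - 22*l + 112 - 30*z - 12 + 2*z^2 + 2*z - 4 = 36*l^3 + l^2*(260 - 36*z) + l*(9*z^2 - 134*z + 488) + 2*z^2 - 28*z + 96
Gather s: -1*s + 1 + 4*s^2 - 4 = 4*s^2 - s - 3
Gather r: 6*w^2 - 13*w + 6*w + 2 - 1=6*w^2 - 7*w + 1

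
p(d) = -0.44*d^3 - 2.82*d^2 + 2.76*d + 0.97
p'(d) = -1.32*d^2 - 5.64*d + 2.76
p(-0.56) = -1.38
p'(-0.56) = 5.50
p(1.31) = -1.24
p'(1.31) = -6.89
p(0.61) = 1.50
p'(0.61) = -1.17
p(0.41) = 1.60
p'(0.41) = 0.23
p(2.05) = -9.01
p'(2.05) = -14.35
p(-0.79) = -2.75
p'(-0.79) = 6.39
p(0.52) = 1.58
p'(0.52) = -0.53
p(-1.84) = -10.91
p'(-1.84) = 8.67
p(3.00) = -28.01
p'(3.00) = -26.04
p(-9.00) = 68.47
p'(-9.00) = -53.40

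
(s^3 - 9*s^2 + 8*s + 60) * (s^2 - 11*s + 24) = s^5 - 20*s^4 + 131*s^3 - 244*s^2 - 468*s + 1440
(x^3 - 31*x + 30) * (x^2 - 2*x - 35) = x^5 - 2*x^4 - 66*x^3 + 92*x^2 + 1025*x - 1050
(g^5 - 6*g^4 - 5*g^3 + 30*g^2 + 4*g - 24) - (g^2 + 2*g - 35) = g^5 - 6*g^4 - 5*g^3 + 29*g^2 + 2*g + 11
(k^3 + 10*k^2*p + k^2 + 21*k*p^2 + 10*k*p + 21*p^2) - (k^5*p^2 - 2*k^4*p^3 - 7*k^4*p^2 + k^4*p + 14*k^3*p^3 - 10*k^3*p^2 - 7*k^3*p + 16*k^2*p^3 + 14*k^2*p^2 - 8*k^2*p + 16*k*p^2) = -k^5*p^2 + 2*k^4*p^3 + 7*k^4*p^2 - k^4*p - 14*k^3*p^3 + 10*k^3*p^2 + 7*k^3*p + k^3 - 16*k^2*p^3 - 14*k^2*p^2 + 18*k^2*p + k^2 + 5*k*p^2 + 10*k*p + 21*p^2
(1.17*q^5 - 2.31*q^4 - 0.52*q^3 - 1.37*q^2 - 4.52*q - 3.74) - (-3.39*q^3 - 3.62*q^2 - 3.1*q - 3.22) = 1.17*q^5 - 2.31*q^4 + 2.87*q^3 + 2.25*q^2 - 1.42*q - 0.52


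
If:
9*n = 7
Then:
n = 7/9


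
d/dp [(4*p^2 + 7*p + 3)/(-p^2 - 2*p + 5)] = (-p^2 + 46*p + 41)/(p^4 + 4*p^3 - 6*p^2 - 20*p + 25)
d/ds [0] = 0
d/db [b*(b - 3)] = 2*b - 3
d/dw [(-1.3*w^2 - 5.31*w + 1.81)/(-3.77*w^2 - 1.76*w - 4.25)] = (-17.7307*w^2 + 24.6974*w + 25.7531)/(14.2129*w^4 + 13.2704*w^3 + 35.1426*w^2 + 14.96*w + 18.0625)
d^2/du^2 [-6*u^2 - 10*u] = -12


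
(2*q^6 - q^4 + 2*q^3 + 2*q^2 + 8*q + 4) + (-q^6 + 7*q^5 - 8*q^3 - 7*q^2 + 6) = q^6 + 7*q^5 - q^4 - 6*q^3 - 5*q^2 + 8*q + 10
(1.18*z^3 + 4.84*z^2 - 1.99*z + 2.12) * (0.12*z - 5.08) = 0.1416*z^4 - 5.4136*z^3 - 24.826*z^2 + 10.3636*z - 10.7696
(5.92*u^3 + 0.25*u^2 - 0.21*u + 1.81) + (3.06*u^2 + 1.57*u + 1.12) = 5.92*u^3 + 3.31*u^2 + 1.36*u + 2.93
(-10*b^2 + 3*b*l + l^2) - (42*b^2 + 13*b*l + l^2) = -52*b^2 - 10*b*l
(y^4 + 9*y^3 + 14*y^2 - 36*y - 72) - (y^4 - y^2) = 9*y^3 + 15*y^2 - 36*y - 72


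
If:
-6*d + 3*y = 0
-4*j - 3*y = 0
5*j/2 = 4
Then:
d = -16/15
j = 8/5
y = -32/15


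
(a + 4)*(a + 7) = a^2 + 11*a + 28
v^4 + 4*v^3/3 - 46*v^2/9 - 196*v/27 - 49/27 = (v - 7/3)*(v + 1/3)*(v + 1)*(v + 7/3)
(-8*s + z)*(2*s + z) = -16*s^2 - 6*s*z + z^2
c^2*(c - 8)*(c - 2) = c^4 - 10*c^3 + 16*c^2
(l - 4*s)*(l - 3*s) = l^2 - 7*l*s + 12*s^2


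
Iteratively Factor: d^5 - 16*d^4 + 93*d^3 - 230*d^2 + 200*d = (d - 2)*(d^4 - 14*d^3 + 65*d^2 - 100*d) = (d - 5)*(d - 2)*(d^3 - 9*d^2 + 20*d) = (d - 5)*(d - 4)*(d - 2)*(d^2 - 5*d) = d*(d - 5)*(d - 4)*(d - 2)*(d - 5)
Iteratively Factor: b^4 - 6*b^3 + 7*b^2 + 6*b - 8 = (b - 4)*(b^3 - 2*b^2 - b + 2) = (b - 4)*(b - 2)*(b^2 - 1) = (b - 4)*(b - 2)*(b + 1)*(b - 1)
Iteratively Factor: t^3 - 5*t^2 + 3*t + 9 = (t - 3)*(t^2 - 2*t - 3) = (t - 3)^2*(t + 1)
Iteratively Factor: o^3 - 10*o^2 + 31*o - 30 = (o - 2)*(o^2 - 8*o + 15) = (o - 5)*(o - 2)*(o - 3)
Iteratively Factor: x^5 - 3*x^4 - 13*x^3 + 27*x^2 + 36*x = (x - 4)*(x^4 + x^3 - 9*x^2 - 9*x) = (x - 4)*(x + 3)*(x^3 - 2*x^2 - 3*x) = (x - 4)*(x + 1)*(x + 3)*(x^2 - 3*x) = (x - 4)*(x - 3)*(x + 1)*(x + 3)*(x)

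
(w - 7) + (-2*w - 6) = -w - 13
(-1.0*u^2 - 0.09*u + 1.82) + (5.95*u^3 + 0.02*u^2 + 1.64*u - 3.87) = 5.95*u^3 - 0.98*u^2 + 1.55*u - 2.05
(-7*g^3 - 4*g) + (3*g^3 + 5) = -4*g^3 - 4*g + 5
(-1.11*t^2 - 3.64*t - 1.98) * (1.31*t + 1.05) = -1.4541*t^3 - 5.9339*t^2 - 6.4158*t - 2.079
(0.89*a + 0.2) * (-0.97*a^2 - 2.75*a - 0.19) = -0.8633*a^3 - 2.6415*a^2 - 0.7191*a - 0.038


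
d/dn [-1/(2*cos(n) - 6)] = -sin(n)/(2*(cos(n) - 3)^2)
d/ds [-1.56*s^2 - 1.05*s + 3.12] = -3.12*s - 1.05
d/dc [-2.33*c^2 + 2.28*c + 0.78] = 2.28 - 4.66*c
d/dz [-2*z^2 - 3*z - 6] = -4*z - 3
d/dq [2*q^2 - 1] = 4*q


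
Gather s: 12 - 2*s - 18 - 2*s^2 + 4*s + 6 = -2*s^2 + 2*s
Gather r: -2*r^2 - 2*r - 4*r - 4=-2*r^2 - 6*r - 4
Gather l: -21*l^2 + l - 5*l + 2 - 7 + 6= -21*l^2 - 4*l + 1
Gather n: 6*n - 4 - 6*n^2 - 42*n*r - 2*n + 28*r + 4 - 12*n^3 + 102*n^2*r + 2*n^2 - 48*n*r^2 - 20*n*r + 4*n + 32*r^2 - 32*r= -12*n^3 + n^2*(102*r - 4) + n*(-48*r^2 - 62*r + 8) + 32*r^2 - 4*r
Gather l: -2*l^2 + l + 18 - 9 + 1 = -2*l^2 + l + 10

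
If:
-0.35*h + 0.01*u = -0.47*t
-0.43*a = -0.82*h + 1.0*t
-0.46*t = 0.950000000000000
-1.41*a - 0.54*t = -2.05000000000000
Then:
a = 2.24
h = -1.34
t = -2.07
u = 50.12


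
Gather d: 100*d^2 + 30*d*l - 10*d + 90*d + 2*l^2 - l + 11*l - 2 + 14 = 100*d^2 + d*(30*l + 80) + 2*l^2 + 10*l + 12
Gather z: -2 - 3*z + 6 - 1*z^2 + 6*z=-z^2 + 3*z + 4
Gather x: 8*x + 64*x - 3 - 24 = 72*x - 27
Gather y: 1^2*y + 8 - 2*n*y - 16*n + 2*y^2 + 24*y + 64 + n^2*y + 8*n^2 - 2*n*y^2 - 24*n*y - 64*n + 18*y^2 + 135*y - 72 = 8*n^2 - 80*n + y^2*(20 - 2*n) + y*(n^2 - 26*n + 160)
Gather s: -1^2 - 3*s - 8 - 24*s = -27*s - 9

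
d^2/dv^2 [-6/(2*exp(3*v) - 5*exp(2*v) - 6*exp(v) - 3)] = 12*(4*(-3*exp(2*v) + 5*exp(v) + 3)^2*exp(v) + (9*exp(2*v) - 10*exp(v) - 3)*(-2*exp(3*v) + 5*exp(2*v) + 6*exp(v) + 3))*exp(v)/(-2*exp(3*v) + 5*exp(2*v) + 6*exp(v) + 3)^3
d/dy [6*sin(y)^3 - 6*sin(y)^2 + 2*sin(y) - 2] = 2*(3*sin(y) - 1)^2*cos(y)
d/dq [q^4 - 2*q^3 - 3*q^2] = 2*q*(2*q^2 - 3*q - 3)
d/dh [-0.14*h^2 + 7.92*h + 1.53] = 7.92 - 0.28*h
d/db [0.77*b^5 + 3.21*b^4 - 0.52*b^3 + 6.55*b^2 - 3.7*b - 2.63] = 3.85*b^4 + 12.84*b^3 - 1.56*b^2 + 13.1*b - 3.7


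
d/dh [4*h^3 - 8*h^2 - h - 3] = 12*h^2 - 16*h - 1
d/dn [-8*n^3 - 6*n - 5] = -24*n^2 - 6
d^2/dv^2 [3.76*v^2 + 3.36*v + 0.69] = 7.52000000000000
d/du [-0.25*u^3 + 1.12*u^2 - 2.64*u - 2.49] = -0.75*u^2 + 2.24*u - 2.64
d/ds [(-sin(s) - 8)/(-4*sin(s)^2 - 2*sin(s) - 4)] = (-32*sin(s) + cos(2*s) - 7)*cos(s)/(2*(sin(s) - cos(2*s) + 3)^2)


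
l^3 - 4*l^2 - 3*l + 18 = (l - 3)^2*(l + 2)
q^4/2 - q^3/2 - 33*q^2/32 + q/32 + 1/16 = (q/2 + 1/2)*(q - 2)*(q - 1/4)*(q + 1/4)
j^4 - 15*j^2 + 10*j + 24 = (j - 3)*(j - 2)*(j + 1)*(j + 4)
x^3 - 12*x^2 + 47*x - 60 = (x - 5)*(x - 4)*(x - 3)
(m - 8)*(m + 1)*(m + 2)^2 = m^4 - 3*m^3 - 32*m^2 - 60*m - 32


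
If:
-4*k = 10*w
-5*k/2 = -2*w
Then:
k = 0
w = 0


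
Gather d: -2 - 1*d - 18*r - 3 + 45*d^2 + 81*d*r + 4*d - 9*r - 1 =45*d^2 + d*(81*r + 3) - 27*r - 6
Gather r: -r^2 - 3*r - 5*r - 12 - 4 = -r^2 - 8*r - 16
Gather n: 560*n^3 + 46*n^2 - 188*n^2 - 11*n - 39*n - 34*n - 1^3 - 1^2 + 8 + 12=560*n^3 - 142*n^2 - 84*n + 18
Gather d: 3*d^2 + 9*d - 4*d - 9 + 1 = 3*d^2 + 5*d - 8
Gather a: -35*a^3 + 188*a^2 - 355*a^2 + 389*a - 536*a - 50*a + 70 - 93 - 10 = -35*a^3 - 167*a^2 - 197*a - 33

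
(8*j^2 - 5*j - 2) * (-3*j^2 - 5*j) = -24*j^4 - 25*j^3 + 31*j^2 + 10*j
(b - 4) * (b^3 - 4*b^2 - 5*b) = b^4 - 8*b^3 + 11*b^2 + 20*b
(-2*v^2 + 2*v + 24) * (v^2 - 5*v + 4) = -2*v^4 + 12*v^3 + 6*v^2 - 112*v + 96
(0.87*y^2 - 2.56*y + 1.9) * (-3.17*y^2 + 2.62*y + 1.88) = -2.7579*y^4 + 10.3946*y^3 - 11.0946*y^2 + 0.1652*y + 3.572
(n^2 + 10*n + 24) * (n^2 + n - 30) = n^4 + 11*n^3 + 4*n^2 - 276*n - 720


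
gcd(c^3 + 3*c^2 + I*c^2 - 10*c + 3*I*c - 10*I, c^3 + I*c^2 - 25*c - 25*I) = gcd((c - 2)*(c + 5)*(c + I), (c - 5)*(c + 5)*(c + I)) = c^2 + c*(5 + I) + 5*I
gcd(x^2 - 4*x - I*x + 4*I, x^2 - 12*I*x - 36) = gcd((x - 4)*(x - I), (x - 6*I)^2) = 1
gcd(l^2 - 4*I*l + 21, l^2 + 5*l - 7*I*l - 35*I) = l - 7*I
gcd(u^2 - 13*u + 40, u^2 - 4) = 1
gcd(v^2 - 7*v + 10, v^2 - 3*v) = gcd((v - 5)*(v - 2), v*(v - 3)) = 1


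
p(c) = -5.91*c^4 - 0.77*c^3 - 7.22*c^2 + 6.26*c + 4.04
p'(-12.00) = 40696.82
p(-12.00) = -122329.96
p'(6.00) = -5269.78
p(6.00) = -8044.00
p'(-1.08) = 48.94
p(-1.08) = -18.21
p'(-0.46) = 14.71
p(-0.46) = -0.56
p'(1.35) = -75.61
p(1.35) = -22.19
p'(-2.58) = 434.12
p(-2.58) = -308.80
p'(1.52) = -104.04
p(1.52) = -37.38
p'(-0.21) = 9.41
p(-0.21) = 2.40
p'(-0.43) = 13.92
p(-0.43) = -0.13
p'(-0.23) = 9.75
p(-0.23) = 2.21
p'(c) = -23.64*c^3 - 2.31*c^2 - 14.44*c + 6.26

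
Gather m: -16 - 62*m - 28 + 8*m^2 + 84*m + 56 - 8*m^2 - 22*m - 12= 0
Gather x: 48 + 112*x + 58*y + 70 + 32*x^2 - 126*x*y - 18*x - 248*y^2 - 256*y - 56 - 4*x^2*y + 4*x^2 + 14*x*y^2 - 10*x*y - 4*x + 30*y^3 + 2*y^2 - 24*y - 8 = x^2*(36 - 4*y) + x*(14*y^2 - 136*y + 90) + 30*y^3 - 246*y^2 - 222*y + 54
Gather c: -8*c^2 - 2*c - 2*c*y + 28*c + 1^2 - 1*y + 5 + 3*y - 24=-8*c^2 + c*(26 - 2*y) + 2*y - 18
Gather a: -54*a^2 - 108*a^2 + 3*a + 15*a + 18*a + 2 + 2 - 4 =-162*a^2 + 36*a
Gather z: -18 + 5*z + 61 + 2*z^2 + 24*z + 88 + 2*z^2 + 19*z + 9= 4*z^2 + 48*z + 140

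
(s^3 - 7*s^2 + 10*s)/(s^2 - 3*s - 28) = s*(-s^2 + 7*s - 10)/(-s^2 + 3*s + 28)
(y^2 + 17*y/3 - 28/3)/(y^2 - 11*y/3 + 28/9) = 3*(y + 7)/(3*y - 7)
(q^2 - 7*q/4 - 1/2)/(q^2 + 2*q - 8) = (q + 1/4)/(q + 4)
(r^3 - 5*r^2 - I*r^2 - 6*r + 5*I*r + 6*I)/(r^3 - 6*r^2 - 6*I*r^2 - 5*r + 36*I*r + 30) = (r + 1)/(r - 5*I)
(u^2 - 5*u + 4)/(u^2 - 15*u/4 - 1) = 4*(u - 1)/(4*u + 1)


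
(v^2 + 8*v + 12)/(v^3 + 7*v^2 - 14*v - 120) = (v + 2)/(v^2 + v - 20)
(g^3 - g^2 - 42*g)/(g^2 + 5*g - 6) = g*(g - 7)/(g - 1)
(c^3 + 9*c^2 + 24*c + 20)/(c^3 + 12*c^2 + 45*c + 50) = (c + 2)/(c + 5)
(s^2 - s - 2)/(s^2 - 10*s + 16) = (s + 1)/(s - 8)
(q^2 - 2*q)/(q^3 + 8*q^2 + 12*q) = (q - 2)/(q^2 + 8*q + 12)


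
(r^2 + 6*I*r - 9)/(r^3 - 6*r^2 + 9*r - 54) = (r + 3*I)/(r^2 - 3*r*(2 + I) + 18*I)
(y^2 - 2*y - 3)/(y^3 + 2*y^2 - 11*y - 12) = 1/(y + 4)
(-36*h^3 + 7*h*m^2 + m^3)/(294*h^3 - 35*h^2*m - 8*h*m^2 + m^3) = (-6*h^2 + h*m + m^2)/(49*h^2 - 14*h*m + m^2)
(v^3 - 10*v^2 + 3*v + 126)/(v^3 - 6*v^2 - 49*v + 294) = (v + 3)/(v + 7)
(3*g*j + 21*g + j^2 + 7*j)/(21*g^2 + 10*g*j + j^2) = (j + 7)/(7*g + j)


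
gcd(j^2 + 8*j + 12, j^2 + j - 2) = j + 2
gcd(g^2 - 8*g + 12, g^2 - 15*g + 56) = 1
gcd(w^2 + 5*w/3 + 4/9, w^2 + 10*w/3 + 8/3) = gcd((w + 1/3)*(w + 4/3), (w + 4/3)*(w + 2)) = w + 4/3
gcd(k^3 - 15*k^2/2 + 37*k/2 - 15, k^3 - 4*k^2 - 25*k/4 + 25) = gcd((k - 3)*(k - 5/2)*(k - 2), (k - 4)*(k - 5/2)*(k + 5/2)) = k - 5/2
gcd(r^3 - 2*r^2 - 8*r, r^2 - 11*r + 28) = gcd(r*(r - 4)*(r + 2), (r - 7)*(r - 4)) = r - 4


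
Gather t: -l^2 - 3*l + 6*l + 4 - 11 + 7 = -l^2 + 3*l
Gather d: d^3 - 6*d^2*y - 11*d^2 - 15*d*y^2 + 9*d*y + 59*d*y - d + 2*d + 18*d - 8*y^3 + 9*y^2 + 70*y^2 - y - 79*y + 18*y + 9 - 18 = d^3 + d^2*(-6*y - 11) + d*(-15*y^2 + 68*y + 19) - 8*y^3 + 79*y^2 - 62*y - 9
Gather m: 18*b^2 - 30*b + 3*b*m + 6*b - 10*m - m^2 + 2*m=18*b^2 - 24*b - m^2 + m*(3*b - 8)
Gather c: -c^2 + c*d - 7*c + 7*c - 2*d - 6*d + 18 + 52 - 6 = -c^2 + c*d - 8*d + 64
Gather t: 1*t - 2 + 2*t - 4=3*t - 6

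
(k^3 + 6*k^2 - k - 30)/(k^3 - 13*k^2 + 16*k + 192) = (k^2 + 3*k - 10)/(k^2 - 16*k + 64)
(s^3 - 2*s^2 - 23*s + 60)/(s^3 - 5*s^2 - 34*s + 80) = (s^2 - 7*s + 12)/(s^2 - 10*s + 16)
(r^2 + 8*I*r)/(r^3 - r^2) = (r + 8*I)/(r*(r - 1))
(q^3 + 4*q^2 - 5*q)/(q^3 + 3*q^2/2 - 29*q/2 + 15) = 2*q*(q - 1)/(2*q^2 - 7*q + 6)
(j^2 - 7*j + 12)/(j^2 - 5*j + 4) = (j - 3)/(j - 1)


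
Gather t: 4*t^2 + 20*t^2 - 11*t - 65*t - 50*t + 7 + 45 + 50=24*t^2 - 126*t + 102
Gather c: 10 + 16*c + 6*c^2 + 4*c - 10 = 6*c^2 + 20*c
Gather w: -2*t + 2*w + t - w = -t + w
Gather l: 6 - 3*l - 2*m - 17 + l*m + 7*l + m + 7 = l*(m + 4) - m - 4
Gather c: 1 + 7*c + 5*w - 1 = 7*c + 5*w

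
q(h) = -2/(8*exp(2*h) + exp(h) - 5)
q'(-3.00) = 0.01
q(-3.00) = 0.41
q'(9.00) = 0.00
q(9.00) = 0.00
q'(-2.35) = 0.02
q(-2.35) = 0.41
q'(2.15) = 0.01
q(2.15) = -0.00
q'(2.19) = 0.01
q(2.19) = -0.00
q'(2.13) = 0.01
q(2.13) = -0.00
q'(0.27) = 0.57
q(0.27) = -0.20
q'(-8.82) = 0.00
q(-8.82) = 0.40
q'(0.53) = 0.24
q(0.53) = -0.10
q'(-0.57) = 3.23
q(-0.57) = 1.07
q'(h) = -2*(-16*exp(2*h) - exp(h))/(8*exp(2*h) + exp(h) - 5)^2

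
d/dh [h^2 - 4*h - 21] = 2*h - 4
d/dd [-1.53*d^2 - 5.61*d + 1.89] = -3.06*d - 5.61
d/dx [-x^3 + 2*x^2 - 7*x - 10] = -3*x^2 + 4*x - 7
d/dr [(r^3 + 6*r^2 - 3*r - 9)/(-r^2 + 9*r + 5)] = (-r^4 + 18*r^3 + 66*r^2 + 42*r + 66)/(r^4 - 18*r^3 + 71*r^2 + 90*r + 25)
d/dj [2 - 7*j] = -7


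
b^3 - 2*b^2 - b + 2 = (b - 2)*(b - 1)*(b + 1)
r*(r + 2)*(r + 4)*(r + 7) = r^4 + 13*r^3 + 50*r^2 + 56*r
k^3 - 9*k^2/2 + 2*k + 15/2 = (k - 3)*(k - 5/2)*(k + 1)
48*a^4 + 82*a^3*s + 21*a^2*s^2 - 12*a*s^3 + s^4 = (-8*a + s)*(-6*a + s)*(a + s)^2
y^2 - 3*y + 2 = (y - 2)*(y - 1)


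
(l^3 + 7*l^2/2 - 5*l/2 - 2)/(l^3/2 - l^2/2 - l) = (-2*l^3 - 7*l^2 + 5*l + 4)/(l*(-l^2 + l + 2))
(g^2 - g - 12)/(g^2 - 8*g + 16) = (g + 3)/(g - 4)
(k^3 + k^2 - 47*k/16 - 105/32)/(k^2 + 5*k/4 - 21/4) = (8*k^2 + 22*k + 15)/(8*(k + 3))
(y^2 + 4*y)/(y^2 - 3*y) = (y + 4)/(y - 3)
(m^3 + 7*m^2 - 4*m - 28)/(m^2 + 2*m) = m + 5 - 14/m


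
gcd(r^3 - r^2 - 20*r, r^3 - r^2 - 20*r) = r^3 - r^2 - 20*r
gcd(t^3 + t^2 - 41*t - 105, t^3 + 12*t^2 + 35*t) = t + 5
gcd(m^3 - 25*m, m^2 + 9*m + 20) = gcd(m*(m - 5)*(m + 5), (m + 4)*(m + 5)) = m + 5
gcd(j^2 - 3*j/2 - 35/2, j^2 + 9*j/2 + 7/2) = j + 7/2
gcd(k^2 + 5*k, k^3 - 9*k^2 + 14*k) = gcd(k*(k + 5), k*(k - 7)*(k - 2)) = k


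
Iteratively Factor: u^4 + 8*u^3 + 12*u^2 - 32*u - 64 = (u + 4)*(u^3 + 4*u^2 - 4*u - 16) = (u + 2)*(u + 4)*(u^2 + 2*u - 8) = (u - 2)*(u + 2)*(u + 4)*(u + 4)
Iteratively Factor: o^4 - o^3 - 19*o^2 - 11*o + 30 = (o + 2)*(o^3 - 3*o^2 - 13*o + 15) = (o - 1)*(o + 2)*(o^2 - 2*o - 15) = (o - 1)*(o + 2)*(o + 3)*(o - 5)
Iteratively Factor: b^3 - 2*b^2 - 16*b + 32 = (b + 4)*(b^2 - 6*b + 8) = (b - 4)*(b + 4)*(b - 2)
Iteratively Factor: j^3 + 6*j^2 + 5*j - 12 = (j + 4)*(j^2 + 2*j - 3) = (j + 3)*(j + 4)*(j - 1)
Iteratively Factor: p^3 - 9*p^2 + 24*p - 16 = (p - 4)*(p^2 - 5*p + 4) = (p - 4)^2*(p - 1)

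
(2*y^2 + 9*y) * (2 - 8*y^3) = -16*y^5 - 72*y^4 + 4*y^2 + 18*y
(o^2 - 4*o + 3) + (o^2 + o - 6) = 2*o^2 - 3*o - 3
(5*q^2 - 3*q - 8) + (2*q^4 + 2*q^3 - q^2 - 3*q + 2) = 2*q^4 + 2*q^3 + 4*q^2 - 6*q - 6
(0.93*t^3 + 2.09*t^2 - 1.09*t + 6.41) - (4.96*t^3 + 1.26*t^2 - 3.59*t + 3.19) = -4.03*t^3 + 0.83*t^2 + 2.5*t + 3.22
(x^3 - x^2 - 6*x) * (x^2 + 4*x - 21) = x^5 + 3*x^4 - 31*x^3 - 3*x^2 + 126*x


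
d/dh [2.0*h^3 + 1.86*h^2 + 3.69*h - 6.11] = 6.0*h^2 + 3.72*h + 3.69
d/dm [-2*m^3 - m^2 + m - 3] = -6*m^2 - 2*m + 1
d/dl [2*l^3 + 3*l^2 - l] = 6*l^2 + 6*l - 1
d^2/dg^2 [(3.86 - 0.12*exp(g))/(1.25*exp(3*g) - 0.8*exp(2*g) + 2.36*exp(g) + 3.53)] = (-0.75*exp(6*g) + 54.64125*exp(5*g) - 41.1208*exp(4*g) + 39.31254*exp(3*g) - 177.18657*exp(2*g) + 66.100912*exp(g) - 33.652196)*exp(g)/(1.953125*exp(9*g) - 3.75*exp(8*g) + 13.4625*exp(7*g) + 1.874875*exp(6*g) + 4.2372*exp(5*g) + 55.89156*exp(4*g) + 19.884791*exp(3*g) + 29.075904*exp(2*g) + 88.223172*exp(g) + 43.986977)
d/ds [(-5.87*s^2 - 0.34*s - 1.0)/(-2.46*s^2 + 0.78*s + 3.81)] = (-5.415*s^2 - 49.6494*s - 0.5154)/(6.0516*s^4 - 3.8376*s^3 - 18.1368*s^2 + 5.9436*s + 14.5161)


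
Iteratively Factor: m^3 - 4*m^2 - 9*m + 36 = (m - 3)*(m^2 - m - 12) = (m - 3)*(m + 3)*(m - 4)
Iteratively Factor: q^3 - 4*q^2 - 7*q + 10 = (q - 1)*(q^2 - 3*q - 10) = (q - 1)*(q + 2)*(q - 5)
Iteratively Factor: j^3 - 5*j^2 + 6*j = (j - 3)*(j^2 - 2*j) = j*(j - 3)*(j - 2)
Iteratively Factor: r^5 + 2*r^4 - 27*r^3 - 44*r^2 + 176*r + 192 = (r + 4)*(r^4 - 2*r^3 - 19*r^2 + 32*r + 48) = (r + 4)^2*(r^3 - 6*r^2 + 5*r + 12) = (r - 3)*(r + 4)^2*(r^2 - 3*r - 4) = (r - 4)*(r - 3)*(r + 4)^2*(r + 1)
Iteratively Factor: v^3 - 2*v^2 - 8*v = (v - 4)*(v^2 + 2*v) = v*(v - 4)*(v + 2)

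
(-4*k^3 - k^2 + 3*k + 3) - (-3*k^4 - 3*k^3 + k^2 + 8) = 3*k^4 - k^3 - 2*k^2 + 3*k - 5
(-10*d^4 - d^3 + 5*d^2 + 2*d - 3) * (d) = -10*d^5 - d^4 + 5*d^3 + 2*d^2 - 3*d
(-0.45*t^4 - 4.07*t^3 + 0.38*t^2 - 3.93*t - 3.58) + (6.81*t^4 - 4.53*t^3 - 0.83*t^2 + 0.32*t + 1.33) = 6.36*t^4 - 8.6*t^3 - 0.45*t^2 - 3.61*t - 2.25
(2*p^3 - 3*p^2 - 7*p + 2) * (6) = 12*p^3 - 18*p^2 - 42*p + 12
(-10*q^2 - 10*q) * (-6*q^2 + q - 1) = 60*q^4 + 50*q^3 + 10*q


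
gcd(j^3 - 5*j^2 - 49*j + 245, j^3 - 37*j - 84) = j - 7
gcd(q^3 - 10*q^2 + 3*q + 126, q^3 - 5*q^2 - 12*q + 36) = q^2 - 3*q - 18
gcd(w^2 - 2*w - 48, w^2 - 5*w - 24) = w - 8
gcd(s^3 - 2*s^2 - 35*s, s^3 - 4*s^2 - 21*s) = s^2 - 7*s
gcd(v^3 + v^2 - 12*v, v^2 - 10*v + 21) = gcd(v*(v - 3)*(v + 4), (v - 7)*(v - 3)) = v - 3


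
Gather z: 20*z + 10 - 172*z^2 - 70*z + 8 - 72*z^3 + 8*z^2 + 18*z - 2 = -72*z^3 - 164*z^2 - 32*z + 16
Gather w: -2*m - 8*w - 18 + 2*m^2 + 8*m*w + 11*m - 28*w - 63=2*m^2 + 9*m + w*(8*m - 36) - 81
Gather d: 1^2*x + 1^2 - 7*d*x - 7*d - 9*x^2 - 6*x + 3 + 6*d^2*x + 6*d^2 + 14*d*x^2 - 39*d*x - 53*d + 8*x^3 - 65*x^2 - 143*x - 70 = d^2*(6*x + 6) + d*(14*x^2 - 46*x - 60) + 8*x^3 - 74*x^2 - 148*x - 66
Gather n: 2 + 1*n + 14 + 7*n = 8*n + 16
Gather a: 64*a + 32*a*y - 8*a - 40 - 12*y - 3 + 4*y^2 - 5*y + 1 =a*(32*y + 56) + 4*y^2 - 17*y - 42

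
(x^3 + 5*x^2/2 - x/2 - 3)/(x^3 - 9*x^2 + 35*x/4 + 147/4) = 2*(x^2 + x - 2)/(2*x^2 - 21*x + 49)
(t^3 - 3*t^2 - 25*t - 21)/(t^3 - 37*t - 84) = (t + 1)/(t + 4)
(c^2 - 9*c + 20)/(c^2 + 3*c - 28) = (c - 5)/(c + 7)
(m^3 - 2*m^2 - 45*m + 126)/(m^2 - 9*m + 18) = m + 7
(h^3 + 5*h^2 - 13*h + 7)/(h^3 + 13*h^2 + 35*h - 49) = (h - 1)/(h + 7)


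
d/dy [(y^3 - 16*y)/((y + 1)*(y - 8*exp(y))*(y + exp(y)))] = (y*(16 - y^2)*(y - 8*exp(y))*(y + exp(y)) - y*(y + 1)*(y - 8*exp(y))*(y^2 - 16)*(exp(y) + 1) + y*(y + 1)*(y + exp(y))*(y^2 - 16)*(8*exp(y) - 1) + (y + 1)*(y - 8*exp(y))*(y + exp(y))*(3*y^2 - 16))/((y + 1)^2*(y - 8*exp(y))^2*(y + exp(y))^2)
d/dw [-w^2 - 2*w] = -2*w - 2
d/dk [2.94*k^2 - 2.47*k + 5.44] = 5.88*k - 2.47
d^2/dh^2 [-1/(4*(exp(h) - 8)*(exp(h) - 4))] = (-exp(3*h) + 9*exp(2*h) - 4*exp(h) - 96)*exp(h)/(exp(6*h) - 36*exp(5*h) + 528*exp(4*h) - 4032*exp(3*h) + 16896*exp(2*h) - 36864*exp(h) + 32768)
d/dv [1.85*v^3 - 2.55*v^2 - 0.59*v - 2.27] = 5.55*v^2 - 5.1*v - 0.59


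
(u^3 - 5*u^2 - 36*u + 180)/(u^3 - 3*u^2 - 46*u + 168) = (u^2 + u - 30)/(u^2 + 3*u - 28)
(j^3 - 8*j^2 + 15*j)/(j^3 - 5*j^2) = (j - 3)/j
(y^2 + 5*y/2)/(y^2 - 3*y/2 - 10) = y/(y - 4)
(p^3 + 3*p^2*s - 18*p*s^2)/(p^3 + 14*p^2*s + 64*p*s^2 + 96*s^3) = p*(p - 3*s)/(p^2 + 8*p*s + 16*s^2)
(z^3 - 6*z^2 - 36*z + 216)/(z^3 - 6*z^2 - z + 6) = (z^2 - 36)/(z^2 - 1)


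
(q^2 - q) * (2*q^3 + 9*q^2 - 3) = 2*q^5 + 7*q^4 - 9*q^3 - 3*q^2 + 3*q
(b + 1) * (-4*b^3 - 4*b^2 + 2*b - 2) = -4*b^4 - 8*b^3 - 2*b^2 - 2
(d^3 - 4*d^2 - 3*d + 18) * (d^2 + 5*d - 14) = d^5 + d^4 - 37*d^3 + 59*d^2 + 132*d - 252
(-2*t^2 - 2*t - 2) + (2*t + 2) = -2*t^2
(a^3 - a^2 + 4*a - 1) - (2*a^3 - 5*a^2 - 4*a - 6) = -a^3 + 4*a^2 + 8*a + 5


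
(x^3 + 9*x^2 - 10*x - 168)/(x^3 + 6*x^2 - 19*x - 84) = (x + 6)/(x + 3)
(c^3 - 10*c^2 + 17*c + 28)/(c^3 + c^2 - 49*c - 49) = (c - 4)/(c + 7)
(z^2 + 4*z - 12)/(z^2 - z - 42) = (z - 2)/(z - 7)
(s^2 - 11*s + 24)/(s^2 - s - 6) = (s - 8)/(s + 2)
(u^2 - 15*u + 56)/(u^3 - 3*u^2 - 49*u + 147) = (u - 8)/(u^2 + 4*u - 21)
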